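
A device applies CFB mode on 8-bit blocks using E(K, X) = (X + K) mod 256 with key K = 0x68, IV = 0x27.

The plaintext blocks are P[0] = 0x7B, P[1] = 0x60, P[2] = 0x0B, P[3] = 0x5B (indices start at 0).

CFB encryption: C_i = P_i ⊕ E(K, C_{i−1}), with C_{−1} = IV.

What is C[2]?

C[0]: E(K, 0x27) = 0x8F; 0x7B ⊕ 0x8F = 0xF4.
C[1]: E(K, 0xF4) = 0x5C; 0x60 ⊕ 0x5C = 0x3C.
C[2]: E(K, 0x3C) = 0xA4; 0x0B ⊕ 0xA4 = 0xAF.

C[2] = 0xAF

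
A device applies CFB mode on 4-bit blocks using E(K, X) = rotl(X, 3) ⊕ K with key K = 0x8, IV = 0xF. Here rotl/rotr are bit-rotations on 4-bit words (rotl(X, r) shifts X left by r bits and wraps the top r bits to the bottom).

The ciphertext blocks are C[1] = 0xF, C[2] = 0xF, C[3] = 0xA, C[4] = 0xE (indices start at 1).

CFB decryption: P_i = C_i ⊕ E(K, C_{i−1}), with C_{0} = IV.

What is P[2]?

P[2]: E(K, 0xF) = 0x7; 0xF ⊕ 0x7 = 0x8.

P[2] = 0x8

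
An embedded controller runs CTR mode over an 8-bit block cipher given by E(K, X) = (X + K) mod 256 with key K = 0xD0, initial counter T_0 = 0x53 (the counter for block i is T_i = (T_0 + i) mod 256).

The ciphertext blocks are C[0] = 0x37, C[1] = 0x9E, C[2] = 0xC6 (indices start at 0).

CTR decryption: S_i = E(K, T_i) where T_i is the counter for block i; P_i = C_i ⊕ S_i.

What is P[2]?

P[2] = 0xE3

P[2]: T = 0x55, S = E(K, T) = 0x25; 0xC6 ⊕ 0x25 = 0xE3.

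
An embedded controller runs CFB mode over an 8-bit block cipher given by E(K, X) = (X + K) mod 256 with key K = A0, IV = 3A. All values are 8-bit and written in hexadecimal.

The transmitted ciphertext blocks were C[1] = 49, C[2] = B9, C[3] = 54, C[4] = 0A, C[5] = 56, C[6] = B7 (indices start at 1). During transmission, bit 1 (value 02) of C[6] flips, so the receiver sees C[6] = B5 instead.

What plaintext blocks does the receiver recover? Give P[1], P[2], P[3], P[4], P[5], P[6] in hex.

P[1] = 93, P[2] = 50, P[3] = 0D, P[4] = FE, P[5] = FC, P[6] = 43

CFB decryption: P_i = C_i ⊕ E(K, C_{i−1}), with C_{0} = IV.
Only C[6] changed, to B5. In CFB, a change in C_i flips the same bit in P_i and garbles P_{i+1}. Decrypting the received ciphertext:
P[1]: E(K, 3A) = DA; 49 ⊕ DA = 93.
P[2]: E(K, 49) = E9; B9 ⊕ E9 = 50.
P[3]: E(K, B9) = 59; 54 ⊕ 59 = 0D.
P[4]: E(K, 54) = F4; 0A ⊕ F4 = FE.
P[5]: E(K, 0A) = AA; 56 ⊕ AA = FC.
P[6]: E(K, 56) = F6; B5 ⊕ F6 = 43.
Blocks that differ from the original plaintext: P[6].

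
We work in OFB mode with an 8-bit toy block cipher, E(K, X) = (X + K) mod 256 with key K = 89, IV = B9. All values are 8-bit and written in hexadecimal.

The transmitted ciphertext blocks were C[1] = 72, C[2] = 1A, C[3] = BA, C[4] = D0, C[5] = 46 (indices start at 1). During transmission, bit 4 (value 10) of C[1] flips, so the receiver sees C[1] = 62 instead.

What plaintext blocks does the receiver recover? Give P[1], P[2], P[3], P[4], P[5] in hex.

OFB decryption: S_i = E(K, S_{i−1}) with S_{0} = IV; P_i = C_i ⊕ S_i.
Only C[1] changed, to 62. In OFB, a change in C_i flips the same bit in P_i only; the keystream is unaffected. Decrypting the received ciphertext:
P[1]: S = E(K, B9) = 42; 62 ⊕ 42 = 20.
P[2]: S = E(K, 42) = CB; 1A ⊕ CB = D1.
P[3]: S = E(K, CB) = 54; BA ⊕ 54 = EE.
P[4]: S = E(K, 54) = DD; D0 ⊕ DD = 0D.
P[5]: S = E(K, DD) = 66; 46 ⊕ 66 = 20.
Blocks that differ from the original plaintext: P[1].

P[1] = 20, P[2] = D1, P[3] = EE, P[4] = 0D, P[5] = 20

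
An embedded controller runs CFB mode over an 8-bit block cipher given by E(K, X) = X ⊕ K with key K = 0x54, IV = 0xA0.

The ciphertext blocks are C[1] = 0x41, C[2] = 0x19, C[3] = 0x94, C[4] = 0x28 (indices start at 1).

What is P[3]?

P[3] = 0xD9

CFB decryption: P_i = C_i ⊕ E(K, C_{i−1}), with C_{0} = IV.
P[3]: E(K, 0x19) = 0x4D; 0x94 ⊕ 0x4D = 0xD9.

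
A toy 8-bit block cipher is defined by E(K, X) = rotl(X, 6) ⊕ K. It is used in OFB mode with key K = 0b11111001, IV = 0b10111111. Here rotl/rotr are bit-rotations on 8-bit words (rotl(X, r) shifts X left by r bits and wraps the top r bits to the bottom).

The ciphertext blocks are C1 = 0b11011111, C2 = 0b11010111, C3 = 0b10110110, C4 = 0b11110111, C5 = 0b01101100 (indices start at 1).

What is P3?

P3 = 0b01010000

OFB decryption: S_i = E(K, S_{i−1}) with S_{0} = IV; P_i = C_i ⊕ S_i.
P1: S = E(K, 0b10111111) = 0b00010110; 0b11011111 ⊕ 0b00010110 = 0b11001001.
P2: S = E(K, 0b00010110) = 0b01111100; 0b11010111 ⊕ 0b01111100 = 0b10101011.
P3: S = E(K, 0b01111100) = 0b11100110; 0b10110110 ⊕ 0b11100110 = 0b01010000.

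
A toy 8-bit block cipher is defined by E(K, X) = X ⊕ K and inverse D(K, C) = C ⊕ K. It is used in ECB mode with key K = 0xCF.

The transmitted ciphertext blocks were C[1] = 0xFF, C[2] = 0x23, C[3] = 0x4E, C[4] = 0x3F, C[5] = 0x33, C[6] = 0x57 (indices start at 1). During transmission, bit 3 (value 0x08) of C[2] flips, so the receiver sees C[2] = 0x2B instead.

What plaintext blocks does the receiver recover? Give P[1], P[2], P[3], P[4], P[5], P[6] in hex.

ECB decryption: P_i = D(K, C_i).
Only C[2] changed, to 0x2B. In ECB, a change in C_i affects only P_i. Decrypting the received ciphertext:
P[1]: D(K, 0xFF) = 0x30.
P[2]: D(K, 0x2B) = 0xE4.
P[3]: D(K, 0x4E) = 0x81.
P[4]: D(K, 0x3F) = 0xF0.
P[5]: D(K, 0x33) = 0xFC.
P[6]: D(K, 0x57) = 0x98.
Blocks that differ from the original plaintext: P[2].

P[1] = 0x30, P[2] = 0xE4, P[3] = 0x81, P[4] = 0xF0, P[5] = 0xFC, P[6] = 0x98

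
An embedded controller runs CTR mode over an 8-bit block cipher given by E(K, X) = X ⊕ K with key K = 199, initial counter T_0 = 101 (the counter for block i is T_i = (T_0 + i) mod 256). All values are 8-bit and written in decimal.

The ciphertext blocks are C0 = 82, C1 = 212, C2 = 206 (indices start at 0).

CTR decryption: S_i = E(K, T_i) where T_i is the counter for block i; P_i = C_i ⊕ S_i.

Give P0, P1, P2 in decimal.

P0 = 240, P1 = 117, P2 = 110

P0: T = 101, S = E(K, T) = 162; 82 ⊕ 162 = 240.
P1: T = 102, S = E(K, T) = 161; 212 ⊕ 161 = 117.
P2: T = 103, S = E(K, T) = 160; 206 ⊕ 160 = 110.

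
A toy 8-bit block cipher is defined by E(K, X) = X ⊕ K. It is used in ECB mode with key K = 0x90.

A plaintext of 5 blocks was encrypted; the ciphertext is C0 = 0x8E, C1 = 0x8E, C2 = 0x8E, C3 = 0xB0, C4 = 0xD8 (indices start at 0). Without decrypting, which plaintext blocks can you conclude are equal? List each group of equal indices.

P0 = P1 = P2

ECB encrypts each block independently with the same key, so equal ciphertext blocks imply equal plaintext blocks.
C0 = C1 = C2 = 0x8E, so P0 = P1 = P2.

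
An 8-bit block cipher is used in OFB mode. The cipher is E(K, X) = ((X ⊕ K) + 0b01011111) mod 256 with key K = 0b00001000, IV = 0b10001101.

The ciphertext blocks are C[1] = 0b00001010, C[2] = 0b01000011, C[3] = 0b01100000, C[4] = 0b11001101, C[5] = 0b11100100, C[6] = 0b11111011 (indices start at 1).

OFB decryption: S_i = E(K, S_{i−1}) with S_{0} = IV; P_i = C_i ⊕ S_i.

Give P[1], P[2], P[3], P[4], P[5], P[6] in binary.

P[1]: S = E(K, 0b10001101) = 0b11100100; 0b00001010 ⊕ 0b11100100 = 0b11101110.
P[2]: S = E(K, 0b11100100) = 0b01001011; 0b01000011 ⊕ 0b01001011 = 0b00001000.
P[3]: S = E(K, 0b01001011) = 0b10100010; 0b01100000 ⊕ 0b10100010 = 0b11000010.
P[4]: S = E(K, 0b10100010) = 0b00001001; 0b11001101 ⊕ 0b00001001 = 0b11000100.
P[5]: S = E(K, 0b00001001) = 0b01100000; 0b11100100 ⊕ 0b01100000 = 0b10000100.
P[6]: S = E(K, 0b01100000) = 0b11000111; 0b11111011 ⊕ 0b11000111 = 0b00111100.

P[1] = 0b11101110, P[2] = 0b00001000, P[3] = 0b11000010, P[4] = 0b11000100, P[5] = 0b10000100, P[6] = 0b00111100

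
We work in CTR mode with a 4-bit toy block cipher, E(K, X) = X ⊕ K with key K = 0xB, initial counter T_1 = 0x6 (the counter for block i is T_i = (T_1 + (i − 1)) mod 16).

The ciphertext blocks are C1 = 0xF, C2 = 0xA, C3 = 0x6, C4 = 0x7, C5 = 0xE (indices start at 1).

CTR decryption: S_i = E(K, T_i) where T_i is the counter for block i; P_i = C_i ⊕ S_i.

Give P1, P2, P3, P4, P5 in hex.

P1: T = 0x6, S = E(K, T) = 0xD; 0xF ⊕ 0xD = 0x2.
P2: T = 0x7, S = E(K, T) = 0xC; 0xA ⊕ 0xC = 0x6.
P3: T = 0x8, S = E(K, T) = 0x3; 0x6 ⊕ 0x3 = 0x5.
P4: T = 0x9, S = E(K, T) = 0x2; 0x7 ⊕ 0x2 = 0x5.
P5: T = 0xA, S = E(K, T) = 0x1; 0xE ⊕ 0x1 = 0xF.

P1 = 0x2, P2 = 0x6, P3 = 0x5, P4 = 0x5, P5 = 0xF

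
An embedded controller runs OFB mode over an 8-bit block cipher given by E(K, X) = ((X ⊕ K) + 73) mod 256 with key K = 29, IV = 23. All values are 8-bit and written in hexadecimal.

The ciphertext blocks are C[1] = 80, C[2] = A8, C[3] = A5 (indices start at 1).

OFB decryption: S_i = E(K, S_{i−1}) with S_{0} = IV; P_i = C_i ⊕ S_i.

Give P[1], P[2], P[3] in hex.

P[1]: S = E(K, 23) = 7D; 80 ⊕ 7D = FD.
P[2]: S = E(K, 7D) = C7; A8 ⊕ C7 = 6F.
P[3]: S = E(K, C7) = 61; A5 ⊕ 61 = C4.

P[1] = FD, P[2] = 6F, P[3] = C4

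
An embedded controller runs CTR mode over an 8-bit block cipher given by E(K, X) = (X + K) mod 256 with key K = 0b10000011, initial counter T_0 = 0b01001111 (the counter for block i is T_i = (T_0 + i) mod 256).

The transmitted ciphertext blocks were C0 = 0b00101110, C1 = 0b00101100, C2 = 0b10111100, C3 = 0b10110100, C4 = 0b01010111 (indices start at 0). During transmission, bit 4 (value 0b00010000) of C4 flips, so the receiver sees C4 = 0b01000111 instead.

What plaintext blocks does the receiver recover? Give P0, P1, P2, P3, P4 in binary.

CTR decryption: S_i = E(K, T_i) where T_i is the counter for block i; P_i = C_i ⊕ S_i.
Only C4 changed, to 0b01000111. In CTR, a change in C_i flips the same bit in P_i only; the keystream is unaffected. Decrypting the received ciphertext:
P0: T = 0b01001111, S = E(K, T) = 0b11010010; 0b00101110 ⊕ 0b11010010 = 0b11111100.
P1: T = 0b01010000, S = E(K, T) = 0b11010011; 0b00101100 ⊕ 0b11010011 = 0b11111111.
P2: T = 0b01010001, S = E(K, T) = 0b11010100; 0b10111100 ⊕ 0b11010100 = 0b01101000.
P3: T = 0b01010010, S = E(K, T) = 0b11010101; 0b10110100 ⊕ 0b11010101 = 0b01100001.
P4: T = 0b01010011, S = E(K, T) = 0b11010110; 0b01000111 ⊕ 0b11010110 = 0b10010001.
Blocks that differ from the original plaintext: P4.

P0 = 0b11111100, P1 = 0b11111111, P2 = 0b01101000, P3 = 0b01100001, P4 = 0b10010001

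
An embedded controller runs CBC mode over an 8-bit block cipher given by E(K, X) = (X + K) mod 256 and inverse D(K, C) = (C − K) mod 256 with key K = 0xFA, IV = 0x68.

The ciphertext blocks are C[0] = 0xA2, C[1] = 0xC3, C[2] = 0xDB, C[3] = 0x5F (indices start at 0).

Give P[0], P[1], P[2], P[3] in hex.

P[0] = 0xC0, P[1] = 0x6B, P[2] = 0x22, P[3] = 0xBE

CBC decryption: P_i = D(K, C_i) ⊕ C_{i−1}, with C_{−1} = IV.
P[0]: D(K, 0xA2) = 0xA8; 0xA8 ⊕ 0x68 = 0xC0.
P[1]: D(K, 0xC3) = 0xC9; 0xC9 ⊕ 0xA2 = 0x6B.
P[2]: D(K, 0xDB) = 0xE1; 0xE1 ⊕ 0xC3 = 0x22.
P[3]: D(K, 0x5F) = 0x65; 0x65 ⊕ 0xDB = 0xBE.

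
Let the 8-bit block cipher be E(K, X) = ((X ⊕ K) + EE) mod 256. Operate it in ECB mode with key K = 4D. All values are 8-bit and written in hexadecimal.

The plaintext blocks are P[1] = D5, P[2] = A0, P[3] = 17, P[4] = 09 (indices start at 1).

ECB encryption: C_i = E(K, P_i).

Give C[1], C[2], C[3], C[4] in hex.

C[1]: E(K, D5) = 86.
C[2]: E(K, A0) = DB.
C[3]: E(K, 17) = 48.
C[4]: E(K, 09) = 32.

C[1] = 86, C[2] = DB, C[3] = 48, C[4] = 32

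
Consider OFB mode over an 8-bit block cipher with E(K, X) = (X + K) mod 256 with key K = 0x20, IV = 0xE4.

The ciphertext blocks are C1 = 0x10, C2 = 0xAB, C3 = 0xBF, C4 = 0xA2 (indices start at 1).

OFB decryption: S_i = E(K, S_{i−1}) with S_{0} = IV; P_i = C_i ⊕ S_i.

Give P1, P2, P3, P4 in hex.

P1 = 0x14, P2 = 0x8F, P3 = 0xFB, P4 = 0xC6

P1: S = E(K, 0xE4) = 0x04; 0x10 ⊕ 0x04 = 0x14.
P2: S = E(K, 0x04) = 0x24; 0xAB ⊕ 0x24 = 0x8F.
P3: S = E(K, 0x24) = 0x44; 0xBF ⊕ 0x44 = 0xFB.
P4: S = E(K, 0x44) = 0x64; 0xA2 ⊕ 0x64 = 0xC6.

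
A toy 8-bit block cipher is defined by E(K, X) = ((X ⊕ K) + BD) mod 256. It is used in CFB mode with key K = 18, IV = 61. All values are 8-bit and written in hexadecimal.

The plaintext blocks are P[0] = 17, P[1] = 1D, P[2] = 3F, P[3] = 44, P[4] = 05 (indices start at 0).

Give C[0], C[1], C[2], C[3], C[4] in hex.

C[0] = 21, C[1] = EB, C[2] = 8F, C[3] = 10, C[4] = C0

CFB encryption: C_i = P_i ⊕ E(K, C_{i−1}), with C_{−1} = IV.
C[0]: E(K, 61) = 36; 17 ⊕ 36 = 21.
C[1]: E(K, 21) = F6; 1D ⊕ F6 = EB.
C[2]: E(K, EB) = B0; 3F ⊕ B0 = 8F.
C[3]: E(K, 8F) = 54; 44 ⊕ 54 = 10.
C[4]: E(K, 10) = C5; 05 ⊕ C5 = C0.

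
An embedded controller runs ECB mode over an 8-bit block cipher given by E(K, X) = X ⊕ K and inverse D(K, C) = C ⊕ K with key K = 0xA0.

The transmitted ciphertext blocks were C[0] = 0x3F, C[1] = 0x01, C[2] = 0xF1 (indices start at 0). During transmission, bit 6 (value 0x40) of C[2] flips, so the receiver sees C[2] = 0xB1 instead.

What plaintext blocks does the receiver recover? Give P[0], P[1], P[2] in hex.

ECB decryption: P_i = D(K, C_i).
Only C[2] changed, to 0xB1. In ECB, a change in C_i affects only P_i. Decrypting the received ciphertext:
P[0]: D(K, 0x3F) = 0x9F.
P[1]: D(K, 0x01) = 0xA1.
P[2]: D(K, 0xB1) = 0x11.
Blocks that differ from the original plaintext: P[2].

P[0] = 0x9F, P[1] = 0xA1, P[2] = 0x11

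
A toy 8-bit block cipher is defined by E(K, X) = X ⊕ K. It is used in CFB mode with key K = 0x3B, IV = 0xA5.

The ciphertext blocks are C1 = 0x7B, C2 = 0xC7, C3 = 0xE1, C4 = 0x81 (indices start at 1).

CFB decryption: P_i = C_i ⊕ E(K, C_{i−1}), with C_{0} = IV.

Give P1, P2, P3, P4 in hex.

P1: E(K, 0xA5) = 0x9E; 0x7B ⊕ 0x9E = 0xE5.
P2: E(K, 0x7B) = 0x40; 0xC7 ⊕ 0x40 = 0x87.
P3: E(K, 0xC7) = 0xFC; 0xE1 ⊕ 0xFC = 0x1D.
P4: E(K, 0xE1) = 0xDA; 0x81 ⊕ 0xDA = 0x5B.

P1 = 0xE5, P2 = 0x87, P3 = 0x1D, P4 = 0x5B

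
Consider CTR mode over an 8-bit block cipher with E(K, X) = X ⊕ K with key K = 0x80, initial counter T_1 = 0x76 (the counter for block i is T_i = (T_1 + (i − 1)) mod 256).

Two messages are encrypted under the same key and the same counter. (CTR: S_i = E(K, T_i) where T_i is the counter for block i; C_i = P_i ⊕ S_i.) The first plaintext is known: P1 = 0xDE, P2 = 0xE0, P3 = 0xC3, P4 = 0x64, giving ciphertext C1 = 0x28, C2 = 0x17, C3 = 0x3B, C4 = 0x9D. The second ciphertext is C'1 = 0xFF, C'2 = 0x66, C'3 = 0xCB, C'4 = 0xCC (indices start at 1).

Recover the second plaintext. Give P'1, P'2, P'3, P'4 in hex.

In CTR with a reused counter, both messages share the same keystream S_i, so C_i ⊕ C'_i = P_i ⊕ P'_i and thus P'_i = P_i ⊕ C_i ⊕ C'_i.
P'1: 0xDE ⊕ 0x28 ⊕ 0xFF = 0x09.
P'2: 0xE0 ⊕ 0x17 ⊕ 0x66 = 0x91.
P'3: 0xC3 ⊕ 0x3B ⊕ 0xCB = 0x33.
P'4: 0x64 ⊕ 0x9D ⊕ 0xCC = 0x35.

P'1 = 0x09, P'2 = 0x91, P'3 = 0x33, P'4 = 0x35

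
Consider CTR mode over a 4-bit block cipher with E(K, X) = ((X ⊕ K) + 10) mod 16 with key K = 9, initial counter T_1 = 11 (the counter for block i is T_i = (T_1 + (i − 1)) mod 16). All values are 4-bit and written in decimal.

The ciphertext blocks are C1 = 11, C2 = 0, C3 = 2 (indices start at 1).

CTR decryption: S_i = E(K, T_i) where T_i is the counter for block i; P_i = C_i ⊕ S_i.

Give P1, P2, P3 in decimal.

P1 = 7, P2 = 15, P3 = 12

P1: T = 11, S = E(K, T) = 12; 11 ⊕ 12 = 7.
P2: T = 12, S = E(K, T) = 15; 0 ⊕ 15 = 15.
P3: T = 13, S = E(K, T) = 14; 2 ⊕ 14 = 12.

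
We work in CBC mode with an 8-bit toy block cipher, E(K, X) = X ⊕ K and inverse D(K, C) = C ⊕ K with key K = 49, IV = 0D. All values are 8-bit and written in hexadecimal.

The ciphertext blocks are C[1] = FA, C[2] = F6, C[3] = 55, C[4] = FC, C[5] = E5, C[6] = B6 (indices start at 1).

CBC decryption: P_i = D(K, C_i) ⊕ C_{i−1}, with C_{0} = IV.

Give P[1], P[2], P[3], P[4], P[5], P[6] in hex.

P[1] = BE, P[2] = 45, P[3] = EA, P[4] = E0, P[5] = 50, P[6] = 1A

P[1]: D(K, FA) = B3; B3 ⊕ 0D = BE.
P[2]: D(K, F6) = BF; BF ⊕ FA = 45.
P[3]: D(K, 55) = 1C; 1C ⊕ F6 = EA.
P[4]: D(K, FC) = B5; B5 ⊕ 55 = E0.
P[5]: D(K, E5) = AC; AC ⊕ FC = 50.
P[6]: D(K, B6) = FF; FF ⊕ E5 = 1A.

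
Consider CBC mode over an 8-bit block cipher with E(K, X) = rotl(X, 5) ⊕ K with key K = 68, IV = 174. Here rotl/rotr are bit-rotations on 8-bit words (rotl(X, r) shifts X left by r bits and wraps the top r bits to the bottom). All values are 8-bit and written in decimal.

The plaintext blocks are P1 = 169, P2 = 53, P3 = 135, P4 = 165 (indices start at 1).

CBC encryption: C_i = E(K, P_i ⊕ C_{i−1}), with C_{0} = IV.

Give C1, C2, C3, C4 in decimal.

C1 = 164, C2 = 118, C3 = 122, C4 = 191

C1: P1 ⊕ 174 = 7; E(K, 7) = 164.
C2: P2 ⊕ 164 = 145; E(K, 145) = 118.
C3: P3 ⊕ 118 = 241; E(K, 241) = 122.
C4: P4 ⊕ 122 = 223; E(K, 223) = 191.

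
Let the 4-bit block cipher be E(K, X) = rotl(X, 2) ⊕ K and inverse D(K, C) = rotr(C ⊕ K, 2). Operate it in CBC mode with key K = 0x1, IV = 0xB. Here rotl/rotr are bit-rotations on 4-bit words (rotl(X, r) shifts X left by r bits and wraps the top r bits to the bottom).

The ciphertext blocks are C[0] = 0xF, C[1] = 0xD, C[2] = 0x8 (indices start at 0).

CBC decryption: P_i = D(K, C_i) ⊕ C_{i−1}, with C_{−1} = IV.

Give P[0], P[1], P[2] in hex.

P[0]: D(K, 0xF) = 0xB; 0xB ⊕ 0xB = 0x0.
P[1]: D(K, 0xD) = 0x3; 0x3 ⊕ 0xF = 0xC.
P[2]: D(K, 0x8) = 0x6; 0x6 ⊕ 0xD = 0xB.

P[0] = 0x0, P[1] = 0xC, P[2] = 0xB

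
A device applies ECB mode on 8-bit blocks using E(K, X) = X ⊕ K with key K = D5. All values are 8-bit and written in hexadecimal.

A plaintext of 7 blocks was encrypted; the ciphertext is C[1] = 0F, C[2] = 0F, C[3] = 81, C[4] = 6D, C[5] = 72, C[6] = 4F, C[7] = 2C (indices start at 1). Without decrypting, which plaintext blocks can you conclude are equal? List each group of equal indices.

ECB encrypts each block independently with the same key, so equal ciphertext blocks imply equal plaintext blocks.
C[1] = C[2] = 0F, so P[1] = P[2].

P[1] = P[2]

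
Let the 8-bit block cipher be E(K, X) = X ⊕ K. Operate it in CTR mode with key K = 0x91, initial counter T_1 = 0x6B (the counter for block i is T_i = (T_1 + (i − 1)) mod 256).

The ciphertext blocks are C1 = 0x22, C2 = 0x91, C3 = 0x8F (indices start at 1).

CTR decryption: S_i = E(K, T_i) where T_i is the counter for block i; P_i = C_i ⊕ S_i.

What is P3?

P3 = 0x73

P3: T = 0x6D, S = E(K, T) = 0xFC; 0x8F ⊕ 0xFC = 0x73.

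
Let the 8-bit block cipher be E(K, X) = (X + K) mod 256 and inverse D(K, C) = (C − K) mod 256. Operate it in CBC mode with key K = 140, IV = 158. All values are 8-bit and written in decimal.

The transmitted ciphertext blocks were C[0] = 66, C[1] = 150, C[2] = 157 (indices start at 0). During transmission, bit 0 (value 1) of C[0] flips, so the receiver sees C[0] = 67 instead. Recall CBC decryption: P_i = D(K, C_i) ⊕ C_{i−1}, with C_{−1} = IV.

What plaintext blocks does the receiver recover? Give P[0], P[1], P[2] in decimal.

Only C[0] changed, to 67. In CBC, a change in C_i garbles P_i and flips the same bit in P_{i+1}. Decrypting the received ciphertext:
P[0]: D(K, 67) = 183; 183 ⊕ 158 = 41.
P[1]: D(K, 150) = 10; 10 ⊕ 67 = 73.
P[2]: D(K, 157) = 17; 17 ⊕ 150 = 135.
Blocks that differ from the original plaintext: P[0], P[1].

P[0] = 41, P[1] = 73, P[2] = 135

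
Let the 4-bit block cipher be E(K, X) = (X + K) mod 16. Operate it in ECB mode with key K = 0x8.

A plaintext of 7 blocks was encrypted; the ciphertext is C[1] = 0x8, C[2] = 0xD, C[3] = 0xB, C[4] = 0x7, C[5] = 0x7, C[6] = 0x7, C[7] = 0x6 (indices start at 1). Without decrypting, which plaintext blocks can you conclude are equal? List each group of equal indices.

P[4] = P[5] = P[6]

ECB encrypts each block independently with the same key, so equal ciphertext blocks imply equal plaintext blocks.
C[4] = C[5] = C[6] = 0x7, so P[4] = P[5] = P[6].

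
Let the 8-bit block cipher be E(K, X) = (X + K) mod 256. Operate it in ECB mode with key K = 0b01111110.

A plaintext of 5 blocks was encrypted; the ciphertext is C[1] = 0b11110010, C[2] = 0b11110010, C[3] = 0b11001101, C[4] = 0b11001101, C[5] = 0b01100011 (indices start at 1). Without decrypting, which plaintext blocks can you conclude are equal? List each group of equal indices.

ECB encrypts each block independently with the same key, so equal ciphertext blocks imply equal plaintext blocks.
C[1] = C[2] = 0b11110010, so P[1] = P[2].
C[3] = C[4] = 0b11001101, so P[3] = P[4].

P[1] = P[2]; P[3] = P[4]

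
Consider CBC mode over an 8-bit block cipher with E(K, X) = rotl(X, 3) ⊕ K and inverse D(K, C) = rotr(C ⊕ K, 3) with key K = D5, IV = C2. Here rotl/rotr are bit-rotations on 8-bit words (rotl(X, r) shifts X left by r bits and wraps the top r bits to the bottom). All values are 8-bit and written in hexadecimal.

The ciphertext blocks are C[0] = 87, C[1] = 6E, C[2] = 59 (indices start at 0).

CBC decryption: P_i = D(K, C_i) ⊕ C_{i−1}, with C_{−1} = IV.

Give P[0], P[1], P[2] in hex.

P[0]: D(K, 87) = 4A; 4A ⊕ C2 = 88.
P[1]: D(K, 6E) = 77; 77 ⊕ 87 = F0.
P[2]: D(K, 59) = 91; 91 ⊕ 6E = FF.

P[0] = 88, P[1] = F0, P[2] = FF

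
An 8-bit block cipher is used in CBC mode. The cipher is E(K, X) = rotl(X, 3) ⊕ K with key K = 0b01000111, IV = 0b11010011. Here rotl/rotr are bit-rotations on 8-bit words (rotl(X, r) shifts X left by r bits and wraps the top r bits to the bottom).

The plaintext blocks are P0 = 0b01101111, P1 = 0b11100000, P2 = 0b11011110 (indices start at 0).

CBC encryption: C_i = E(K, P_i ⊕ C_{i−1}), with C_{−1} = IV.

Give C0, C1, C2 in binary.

C0: P0 ⊕ 0b11010011 = 0b10111100; E(K, 0b10111100) = 0b10100010.
C1: P1 ⊕ 0b10100010 = 0b01000010; E(K, 0b01000010) = 0b01010101.
C2: P2 ⊕ 0b01010101 = 0b10001011; E(K, 0b10001011) = 0b00011011.

C0 = 0b10100010, C1 = 0b01010101, C2 = 0b00011011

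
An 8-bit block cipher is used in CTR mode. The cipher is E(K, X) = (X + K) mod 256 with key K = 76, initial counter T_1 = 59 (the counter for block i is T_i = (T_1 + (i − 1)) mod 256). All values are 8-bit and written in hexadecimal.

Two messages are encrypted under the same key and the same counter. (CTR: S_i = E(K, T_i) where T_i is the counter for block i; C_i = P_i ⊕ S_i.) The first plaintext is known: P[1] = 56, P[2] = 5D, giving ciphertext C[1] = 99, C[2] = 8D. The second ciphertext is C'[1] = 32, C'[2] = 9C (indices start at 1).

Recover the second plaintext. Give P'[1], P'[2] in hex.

In CTR with a reused counter, both messages share the same keystream S_i, so C_i ⊕ C'_i = P_i ⊕ P'_i and thus P'_i = P_i ⊕ C_i ⊕ C'_i.
P'[1]: 56 ⊕ 99 ⊕ 32 = FD.
P'[2]: 5D ⊕ 8D ⊕ 9C = 4C.

P'[1] = FD, P'[2] = 4C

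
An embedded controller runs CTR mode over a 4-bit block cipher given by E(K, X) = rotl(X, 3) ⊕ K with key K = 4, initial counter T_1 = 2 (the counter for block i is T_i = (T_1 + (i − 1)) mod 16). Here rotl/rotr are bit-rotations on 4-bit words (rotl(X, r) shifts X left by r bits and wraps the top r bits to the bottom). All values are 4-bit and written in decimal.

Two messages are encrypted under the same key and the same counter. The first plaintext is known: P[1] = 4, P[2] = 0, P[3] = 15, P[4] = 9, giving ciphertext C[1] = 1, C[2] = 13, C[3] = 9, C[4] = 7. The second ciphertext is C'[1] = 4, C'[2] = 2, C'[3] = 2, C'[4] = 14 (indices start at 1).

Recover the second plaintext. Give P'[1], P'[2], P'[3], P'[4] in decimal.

P'[1] = 1, P'[2] = 15, P'[3] = 4, P'[4] = 0

In CTR with a reused counter, both messages share the same keystream S_i, so C_i ⊕ C'_i = P_i ⊕ P'_i and thus P'_i = P_i ⊕ C_i ⊕ C'_i.
P'[1]: 4 ⊕ 1 ⊕ 4 = 1.
P'[2]: 0 ⊕ 13 ⊕ 2 = 15.
P'[3]: 15 ⊕ 9 ⊕ 2 = 4.
P'[4]: 9 ⊕ 7 ⊕ 14 = 0.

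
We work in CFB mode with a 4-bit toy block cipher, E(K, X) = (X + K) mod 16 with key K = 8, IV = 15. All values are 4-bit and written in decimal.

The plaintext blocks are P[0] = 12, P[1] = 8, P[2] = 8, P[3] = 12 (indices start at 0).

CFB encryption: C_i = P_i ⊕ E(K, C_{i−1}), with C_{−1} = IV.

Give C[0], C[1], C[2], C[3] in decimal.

C[0] = 11, C[1] = 11, C[2] = 11, C[3] = 15

C[0]: E(K, 15) = 7; 12 ⊕ 7 = 11.
C[1]: E(K, 11) = 3; 8 ⊕ 3 = 11.
C[2]: E(K, 11) = 3; 8 ⊕ 3 = 11.
C[3]: E(K, 11) = 3; 12 ⊕ 3 = 15.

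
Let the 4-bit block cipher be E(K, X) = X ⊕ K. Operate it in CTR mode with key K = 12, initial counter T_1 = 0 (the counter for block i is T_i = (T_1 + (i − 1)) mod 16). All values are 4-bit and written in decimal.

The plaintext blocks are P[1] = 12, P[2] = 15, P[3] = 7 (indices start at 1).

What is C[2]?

CTR encryption: S_i = E(K, T_i) where T_i is the counter for block i; C_i = P_i ⊕ S_i.
C[1]: T = 0, S = E(K, T) = 12; 12 ⊕ 12 = 0.
C[2]: T = 1, S = E(K, T) = 13; 15 ⊕ 13 = 2.

C[2] = 2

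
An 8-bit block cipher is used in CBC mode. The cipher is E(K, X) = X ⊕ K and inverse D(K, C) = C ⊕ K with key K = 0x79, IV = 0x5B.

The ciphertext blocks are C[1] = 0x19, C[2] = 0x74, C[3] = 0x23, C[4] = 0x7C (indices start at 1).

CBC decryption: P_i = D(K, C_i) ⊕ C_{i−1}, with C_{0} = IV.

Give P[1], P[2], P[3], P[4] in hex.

P[1]: D(K, 0x19) = 0x60; 0x60 ⊕ 0x5B = 0x3B.
P[2]: D(K, 0x74) = 0x0D; 0x0D ⊕ 0x19 = 0x14.
P[3]: D(K, 0x23) = 0x5A; 0x5A ⊕ 0x74 = 0x2E.
P[4]: D(K, 0x7C) = 0x05; 0x05 ⊕ 0x23 = 0x26.

P[1] = 0x3B, P[2] = 0x14, P[3] = 0x2E, P[4] = 0x26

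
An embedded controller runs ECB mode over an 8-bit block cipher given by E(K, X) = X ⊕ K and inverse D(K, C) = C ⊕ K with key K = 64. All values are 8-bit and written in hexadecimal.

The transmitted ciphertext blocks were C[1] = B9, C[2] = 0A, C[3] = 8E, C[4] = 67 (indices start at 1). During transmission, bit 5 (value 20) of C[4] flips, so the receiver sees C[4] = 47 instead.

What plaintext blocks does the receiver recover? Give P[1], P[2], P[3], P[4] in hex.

P[1] = DD, P[2] = 6E, P[3] = EA, P[4] = 23

ECB decryption: P_i = D(K, C_i).
Only C[4] changed, to 47. In ECB, a change in C_i affects only P_i. Decrypting the received ciphertext:
P[1]: D(K, B9) = DD.
P[2]: D(K, 0A) = 6E.
P[3]: D(K, 8E) = EA.
P[4]: D(K, 47) = 23.
Blocks that differ from the original plaintext: P[4].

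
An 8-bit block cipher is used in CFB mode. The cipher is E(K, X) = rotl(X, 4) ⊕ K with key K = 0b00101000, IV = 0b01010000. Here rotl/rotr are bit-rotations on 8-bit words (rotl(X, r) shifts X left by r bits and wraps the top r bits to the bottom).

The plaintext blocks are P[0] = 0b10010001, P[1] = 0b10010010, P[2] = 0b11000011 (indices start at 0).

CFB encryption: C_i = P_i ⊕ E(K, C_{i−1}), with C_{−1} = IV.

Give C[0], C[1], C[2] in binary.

C[0] = 0b10111100, C[1] = 0b01110001, C[2] = 0b11111100

C[0]: E(K, 0b01010000) = 0b00101101; 0b10010001 ⊕ 0b00101101 = 0b10111100.
C[1]: E(K, 0b10111100) = 0b11100011; 0b10010010 ⊕ 0b11100011 = 0b01110001.
C[2]: E(K, 0b01110001) = 0b00111111; 0b11000011 ⊕ 0b00111111 = 0b11111100.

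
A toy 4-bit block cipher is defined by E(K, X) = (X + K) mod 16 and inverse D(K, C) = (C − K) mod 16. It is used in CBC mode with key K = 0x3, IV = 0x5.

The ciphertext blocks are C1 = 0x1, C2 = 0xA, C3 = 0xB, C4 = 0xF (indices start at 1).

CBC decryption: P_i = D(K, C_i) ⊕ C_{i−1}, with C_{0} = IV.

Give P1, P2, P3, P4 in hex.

P1: D(K, 0x1) = 0xE; 0xE ⊕ 0x5 = 0xB.
P2: D(K, 0xA) = 0x7; 0x7 ⊕ 0x1 = 0x6.
P3: D(K, 0xB) = 0x8; 0x8 ⊕ 0xA = 0x2.
P4: D(K, 0xF) = 0xC; 0xC ⊕ 0xB = 0x7.

P1 = 0xB, P2 = 0x6, P3 = 0x2, P4 = 0x7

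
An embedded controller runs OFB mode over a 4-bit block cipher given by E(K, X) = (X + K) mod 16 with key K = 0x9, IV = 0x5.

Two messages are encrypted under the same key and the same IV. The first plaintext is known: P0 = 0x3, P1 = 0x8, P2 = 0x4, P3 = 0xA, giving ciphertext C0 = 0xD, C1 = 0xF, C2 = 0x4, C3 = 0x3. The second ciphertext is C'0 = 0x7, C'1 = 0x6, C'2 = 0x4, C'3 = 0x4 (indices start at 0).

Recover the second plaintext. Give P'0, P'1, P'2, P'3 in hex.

P'0 = 0x9, P'1 = 0x1, P'2 = 0x4, P'3 = 0xD

In OFB with a reused IV, both messages share the same keystream S_i, so C_i ⊕ C'_i = P_i ⊕ P'_i and thus P'_i = P_i ⊕ C_i ⊕ C'_i.
P'0: 0x3 ⊕ 0xD ⊕ 0x7 = 0x9.
P'1: 0x8 ⊕ 0xF ⊕ 0x6 = 0x1.
P'2: 0x4 ⊕ 0x4 ⊕ 0x4 = 0x4.
P'3: 0xA ⊕ 0x3 ⊕ 0x4 = 0xD.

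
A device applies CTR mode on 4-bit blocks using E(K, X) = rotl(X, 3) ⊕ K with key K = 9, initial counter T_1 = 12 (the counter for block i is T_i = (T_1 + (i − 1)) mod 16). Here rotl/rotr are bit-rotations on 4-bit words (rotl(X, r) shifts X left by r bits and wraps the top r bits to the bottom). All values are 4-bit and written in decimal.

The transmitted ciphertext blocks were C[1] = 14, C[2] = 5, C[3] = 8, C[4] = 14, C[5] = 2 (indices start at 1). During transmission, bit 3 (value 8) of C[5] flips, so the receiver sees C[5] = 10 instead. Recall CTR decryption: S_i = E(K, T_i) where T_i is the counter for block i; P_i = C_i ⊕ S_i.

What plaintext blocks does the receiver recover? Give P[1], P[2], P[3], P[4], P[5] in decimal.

P[1] = 1, P[2] = 2, P[3] = 6, P[4] = 8, P[5] = 3

Only C[5] changed, to 10. In CTR, a change in C_i flips the same bit in P_i only; the keystream is unaffected. Decrypting the received ciphertext:
P[1]: T = 12, S = E(K, T) = 15; 14 ⊕ 15 = 1.
P[2]: T = 13, S = E(K, T) = 7; 5 ⊕ 7 = 2.
P[3]: T = 14, S = E(K, T) = 14; 8 ⊕ 14 = 6.
P[4]: T = 15, S = E(K, T) = 6; 14 ⊕ 6 = 8.
P[5]: T = 0, S = E(K, T) = 9; 10 ⊕ 9 = 3.
Blocks that differ from the original plaintext: P[5].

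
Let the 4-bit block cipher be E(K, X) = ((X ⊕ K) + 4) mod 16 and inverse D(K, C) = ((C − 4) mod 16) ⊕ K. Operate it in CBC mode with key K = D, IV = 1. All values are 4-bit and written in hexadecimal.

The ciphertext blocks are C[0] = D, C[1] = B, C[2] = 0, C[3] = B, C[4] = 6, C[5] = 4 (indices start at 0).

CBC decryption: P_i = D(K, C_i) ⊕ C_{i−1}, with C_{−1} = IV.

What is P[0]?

P[0]: D(K, D) = 4; 4 ⊕ 1 = 5.

P[0] = 5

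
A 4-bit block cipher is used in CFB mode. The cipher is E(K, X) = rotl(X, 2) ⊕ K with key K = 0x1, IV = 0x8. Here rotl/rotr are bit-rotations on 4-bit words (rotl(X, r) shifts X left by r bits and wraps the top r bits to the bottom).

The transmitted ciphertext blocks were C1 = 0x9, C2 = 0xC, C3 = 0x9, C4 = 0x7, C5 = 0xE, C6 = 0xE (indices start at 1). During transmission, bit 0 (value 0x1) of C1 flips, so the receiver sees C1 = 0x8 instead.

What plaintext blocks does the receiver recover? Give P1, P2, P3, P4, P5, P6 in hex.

P1 = 0xB, P2 = 0xF, P3 = 0xB, P4 = 0x0, P5 = 0x2, P6 = 0x4

CFB decryption: P_i = C_i ⊕ E(K, C_{i−1}), with C_{0} = IV.
Only C1 changed, to 0x8. In CFB, a change in C_i flips the same bit in P_i and garbles P_{i+1}. Decrypting the received ciphertext:
P1: E(K, 0x8) = 0x3; 0x8 ⊕ 0x3 = 0xB.
P2: E(K, 0x8) = 0x3; 0xC ⊕ 0x3 = 0xF.
P3: E(K, 0xC) = 0x2; 0x9 ⊕ 0x2 = 0xB.
P4: E(K, 0x9) = 0x7; 0x7 ⊕ 0x7 = 0x0.
P5: E(K, 0x7) = 0xC; 0xE ⊕ 0xC = 0x2.
P6: E(K, 0xE) = 0xA; 0xE ⊕ 0xA = 0x4.
Blocks that differ from the original plaintext: P1, P2.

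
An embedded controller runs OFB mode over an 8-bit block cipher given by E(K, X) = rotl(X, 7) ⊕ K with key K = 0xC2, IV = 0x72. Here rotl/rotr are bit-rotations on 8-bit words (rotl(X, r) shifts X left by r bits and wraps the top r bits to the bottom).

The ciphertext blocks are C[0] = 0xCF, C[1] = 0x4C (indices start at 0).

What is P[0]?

P[0] = 0x34

OFB decryption: S_i = E(K, S_{i−1}) with S_{−1} = IV; P_i = C_i ⊕ S_i.
P[0]: S = E(K, 0x72) = 0xFB; 0xCF ⊕ 0xFB = 0x34.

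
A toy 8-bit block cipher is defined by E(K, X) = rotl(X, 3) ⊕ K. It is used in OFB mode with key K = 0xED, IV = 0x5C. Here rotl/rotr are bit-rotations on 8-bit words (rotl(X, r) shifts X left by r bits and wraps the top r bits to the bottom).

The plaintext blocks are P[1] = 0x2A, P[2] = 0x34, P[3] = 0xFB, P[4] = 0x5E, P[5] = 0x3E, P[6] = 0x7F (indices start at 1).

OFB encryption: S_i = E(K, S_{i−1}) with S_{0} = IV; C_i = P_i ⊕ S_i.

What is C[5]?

C[5] = 0xEC

C[1]: S = E(K, 0x5C) = 0x0F; 0x2A ⊕ 0x0F = 0x25.
C[2]: S = E(K, 0x0F) = 0x95; 0x34 ⊕ 0x95 = 0xA1.
C[3]: S = E(K, 0x95) = 0x41; 0xFB ⊕ 0x41 = 0xBA.
C[4]: S = E(K, 0x41) = 0xE7; 0x5E ⊕ 0xE7 = 0xB9.
C[5]: S = E(K, 0xE7) = 0xD2; 0x3E ⊕ 0xD2 = 0xEC.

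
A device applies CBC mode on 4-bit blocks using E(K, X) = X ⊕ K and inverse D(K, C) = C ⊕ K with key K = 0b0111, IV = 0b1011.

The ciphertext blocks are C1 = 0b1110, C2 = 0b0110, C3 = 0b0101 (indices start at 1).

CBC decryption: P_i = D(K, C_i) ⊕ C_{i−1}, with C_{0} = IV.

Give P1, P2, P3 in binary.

P1: D(K, 0b1110) = 0b1001; 0b1001 ⊕ 0b1011 = 0b0010.
P2: D(K, 0b0110) = 0b0001; 0b0001 ⊕ 0b1110 = 0b1111.
P3: D(K, 0b0101) = 0b0010; 0b0010 ⊕ 0b0110 = 0b0100.

P1 = 0b0010, P2 = 0b1111, P3 = 0b0100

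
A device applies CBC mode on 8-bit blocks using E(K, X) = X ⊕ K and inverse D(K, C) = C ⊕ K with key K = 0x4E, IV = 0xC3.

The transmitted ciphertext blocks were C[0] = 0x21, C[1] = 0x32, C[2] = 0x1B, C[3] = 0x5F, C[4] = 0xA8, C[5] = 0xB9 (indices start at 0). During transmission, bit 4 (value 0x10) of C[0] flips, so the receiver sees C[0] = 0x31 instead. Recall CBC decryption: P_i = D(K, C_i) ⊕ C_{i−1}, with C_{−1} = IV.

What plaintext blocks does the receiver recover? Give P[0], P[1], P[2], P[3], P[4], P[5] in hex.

P[0] = 0xBC, P[1] = 0x4D, P[2] = 0x67, P[3] = 0x0A, P[4] = 0xB9, P[5] = 0x5F

Only C[0] changed, to 0x31. In CBC, a change in C_i garbles P_i and flips the same bit in P_{i+1}. Decrypting the received ciphertext:
P[0]: D(K, 0x31) = 0x7F; 0x7F ⊕ 0xC3 = 0xBC.
P[1]: D(K, 0x32) = 0x7C; 0x7C ⊕ 0x31 = 0x4D.
P[2]: D(K, 0x1B) = 0x55; 0x55 ⊕ 0x32 = 0x67.
P[3]: D(K, 0x5F) = 0x11; 0x11 ⊕ 0x1B = 0x0A.
P[4]: D(K, 0xA8) = 0xE6; 0xE6 ⊕ 0x5F = 0xB9.
P[5]: D(K, 0xB9) = 0xF7; 0xF7 ⊕ 0xA8 = 0x5F.
Blocks that differ from the original plaintext: P[0], P[1].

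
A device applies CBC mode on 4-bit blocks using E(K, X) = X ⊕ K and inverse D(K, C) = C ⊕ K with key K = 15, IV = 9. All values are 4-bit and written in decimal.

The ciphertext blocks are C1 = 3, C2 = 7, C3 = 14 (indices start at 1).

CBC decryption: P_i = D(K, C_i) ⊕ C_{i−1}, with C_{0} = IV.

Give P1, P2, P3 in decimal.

P1: D(K, 3) = 12; 12 ⊕ 9 = 5.
P2: D(K, 7) = 8; 8 ⊕ 3 = 11.
P3: D(K, 14) = 1; 1 ⊕ 7 = 6.

P1 = 5, P2 = 11, P3 = 6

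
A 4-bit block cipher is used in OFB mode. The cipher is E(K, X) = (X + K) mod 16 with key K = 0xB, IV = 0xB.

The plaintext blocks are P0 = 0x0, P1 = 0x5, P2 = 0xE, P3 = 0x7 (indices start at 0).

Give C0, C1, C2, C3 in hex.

C0 = 0x6, C1 = 0x4, C2 = 0x2, C3 = 0x0

OFB encryption: S_i = E(K, S_{i−1}) with S_{−1} = IV; C_i = P_i ⊕ S_i.
C0: S = E(K, 0xB) = 0x6; 0x0 ⊕ 0x6 = 0x6.
C1: S = E(K, 0x6) = 0x1; 0x5 ⊕ 0x1 = 0x4.
C2: S = E(K, 0x1) = 0xC; 0xE ⊕ 0xC = 0x2.
C3: S = E(K, 0xC) = 0x7; 0x7 ⊕ 0x7 = 0x0.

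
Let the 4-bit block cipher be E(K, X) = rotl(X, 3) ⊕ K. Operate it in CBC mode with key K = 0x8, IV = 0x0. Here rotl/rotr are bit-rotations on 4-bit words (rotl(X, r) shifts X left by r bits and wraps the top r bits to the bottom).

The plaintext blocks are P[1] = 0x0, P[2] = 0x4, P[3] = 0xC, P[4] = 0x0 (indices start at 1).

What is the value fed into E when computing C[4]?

CBC encryption: C_i = E(K, P_i ⊕ C_{i−1}), with C_{0} = IV.
C[1]: P[1] ⊕ 0x0 = 0x0; E(K, 0x0) = 0x8.
C[2]: P[2] ⊕ 0x8 = 0xC; E(K, 0xC) = 0xE.
C[3]: P[3] ⊕ 0xE = 0x2; E(K, 0x2) = 0x9.
C[4]: P[4] ⊕ 0x9 = 0x9; E(K, 0x9) = 0x4.
So the input to E for block [4] is 0x9.

0x9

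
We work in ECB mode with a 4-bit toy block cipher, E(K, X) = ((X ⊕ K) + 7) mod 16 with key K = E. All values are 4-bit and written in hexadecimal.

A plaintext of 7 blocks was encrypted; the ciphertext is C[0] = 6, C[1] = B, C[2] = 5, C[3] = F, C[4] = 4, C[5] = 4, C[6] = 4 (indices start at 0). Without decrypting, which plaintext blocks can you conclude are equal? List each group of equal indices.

P[4] = P[5] = P[6]

ECB encrypts each block independently with the same key, so equal ciphertext blocks imply equal plaintext blocks.
C[4] = C[5] = C[6] = 4, so P[4] = P[5] = P[6].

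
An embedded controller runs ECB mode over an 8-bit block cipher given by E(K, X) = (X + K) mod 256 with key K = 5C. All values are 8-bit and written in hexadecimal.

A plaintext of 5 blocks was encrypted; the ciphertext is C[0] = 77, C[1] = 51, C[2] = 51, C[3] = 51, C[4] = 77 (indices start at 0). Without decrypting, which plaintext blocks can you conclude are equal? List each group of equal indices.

P[0] = P[4]; P[1] = P[2] = P[3]

ECB encrypts each block independently with the same key, so equal ciphertext blocks imply equal plaintext blocks.
C[0] = C[4] = 77, so P[0] = P[4].
C[1] = C[2] = C[3] = 51, so P[1] = P[2] = P[3].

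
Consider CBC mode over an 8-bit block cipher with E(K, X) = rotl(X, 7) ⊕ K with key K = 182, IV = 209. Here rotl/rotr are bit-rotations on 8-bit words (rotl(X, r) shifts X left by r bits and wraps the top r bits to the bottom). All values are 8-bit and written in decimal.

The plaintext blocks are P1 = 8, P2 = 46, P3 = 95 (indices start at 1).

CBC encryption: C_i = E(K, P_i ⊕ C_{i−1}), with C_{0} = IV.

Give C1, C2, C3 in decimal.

C1 = 90, C2 = 140, C3 = 95

C1: P1 ⊕ 209 = 217; E(K, 217) = 90.
C2: P2 ⊕ 90 = 116; E(K, 116) = 140.
C3: P3 ⊕ 140 = 211; E(K, 211) = 95.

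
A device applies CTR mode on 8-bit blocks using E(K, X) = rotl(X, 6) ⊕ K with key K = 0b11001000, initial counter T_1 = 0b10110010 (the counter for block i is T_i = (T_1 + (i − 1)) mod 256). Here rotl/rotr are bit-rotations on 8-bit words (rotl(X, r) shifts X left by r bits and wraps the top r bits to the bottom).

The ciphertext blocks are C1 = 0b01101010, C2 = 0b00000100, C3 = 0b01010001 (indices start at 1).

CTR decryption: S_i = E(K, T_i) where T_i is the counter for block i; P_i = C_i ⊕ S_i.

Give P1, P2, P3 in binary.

P1 = 0b00001110, P2 = 0b00100000, P3 = 0b10110100

P1: T = 0b10110010, S = E(K, T) = 0b01100100; 0b01101010 ⊕ 0b01100100 = 0b00001110.
P2: T = 0b10110011, S = E(K, T) = 0b00100100; 0b00000100 ⊕ 0b00100100 = 0b00100000.
P3: T = 0b10110100, S = E(K, T) = 0b11100101; 0b01010001 ⊕ 0b11100101 = 0b10110100.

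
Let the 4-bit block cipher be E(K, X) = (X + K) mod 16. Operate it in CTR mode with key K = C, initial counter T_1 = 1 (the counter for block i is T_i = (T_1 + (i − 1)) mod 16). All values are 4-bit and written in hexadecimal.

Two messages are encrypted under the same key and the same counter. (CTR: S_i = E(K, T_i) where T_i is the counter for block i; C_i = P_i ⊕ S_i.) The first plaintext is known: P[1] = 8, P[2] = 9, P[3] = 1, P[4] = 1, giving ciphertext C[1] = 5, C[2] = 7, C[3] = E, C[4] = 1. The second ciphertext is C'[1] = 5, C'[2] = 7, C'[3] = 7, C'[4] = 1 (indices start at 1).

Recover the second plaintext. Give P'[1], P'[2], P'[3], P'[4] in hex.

P'[1] = 8, P'[2] = 9, P'[3] = 8, P'[4] = 1

In CTR with a reused counter, both messages share the same keystream S_i, so C_i ⊕ C'_i = P_i ⊕ P'_i and thus P'_i = P_i ⊕ C_i ⊕ C'_i.
P'[1]: 8 ⊕ 5 ⊕ 5 = 8.
P'[2]: 9 ⊕ 7 ⊕ 7 = 9.
P'[3]: 1 ⊕ E ⊕ 7 = 8.
P'[4]: 1 ⊕ 1 ⊕ 1 = 1.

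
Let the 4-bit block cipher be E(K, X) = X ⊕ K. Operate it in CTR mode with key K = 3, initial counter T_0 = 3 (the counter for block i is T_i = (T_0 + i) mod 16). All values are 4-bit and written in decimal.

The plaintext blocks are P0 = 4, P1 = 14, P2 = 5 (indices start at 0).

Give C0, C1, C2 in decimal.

C0 = 4, C1 = 9, C2 = 3

CTR encryption: S_i = E(K, T_i) where T_i is the counter for block i; C_i = P_i ⊕ S_i.
C0: T = 3, S = E(K, T) = 0; 4 ⊕ 0 = 4.
C1: T = 4, S = E(K, T) = 7; 14 ⊕ 7 = 9.
C2: T = 5, S = E(K, T) = 6; 5 ⊕ 6 = 3.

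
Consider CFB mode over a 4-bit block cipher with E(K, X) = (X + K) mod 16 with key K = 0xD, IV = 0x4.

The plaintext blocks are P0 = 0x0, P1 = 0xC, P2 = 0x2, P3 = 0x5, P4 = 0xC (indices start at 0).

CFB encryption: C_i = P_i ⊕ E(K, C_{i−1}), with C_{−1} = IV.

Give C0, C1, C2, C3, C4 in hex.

C0: E(K, 0x4) = 0x1; 0x0 ⊕ 0x1 = 0x1.
C1: E(K, 0x1) = 0xE; 0xC ⊕ 0xE = 0x2.
C2: E(K, 0x2) = 0xF; 0x2 ⊕ 0xF = 0xD.
C3: E(K, 0xD) = 0xA; 0x5 ⊕ 0xA = 0xF.
C4: E(K, 0xF) = 0xC; 0xC ⊕ 0xC = 0x0.

C0 = 0x1, C1 = 0x2, C2 = 0xD, C3 = 0xF, C4 = 0x0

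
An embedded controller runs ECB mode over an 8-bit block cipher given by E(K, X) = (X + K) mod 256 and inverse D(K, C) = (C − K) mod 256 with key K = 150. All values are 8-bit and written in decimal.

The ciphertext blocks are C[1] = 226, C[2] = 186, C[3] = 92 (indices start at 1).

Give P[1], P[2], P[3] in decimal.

ECB decryption: P_i = D(K, C_i).
P[1]: D(K, 226) = 76.
P[2]: D(K, 186) = 36.
P[3]: D(K, 92) = 198.

P[1] = 76, P[2] = 36, P[3] = 198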